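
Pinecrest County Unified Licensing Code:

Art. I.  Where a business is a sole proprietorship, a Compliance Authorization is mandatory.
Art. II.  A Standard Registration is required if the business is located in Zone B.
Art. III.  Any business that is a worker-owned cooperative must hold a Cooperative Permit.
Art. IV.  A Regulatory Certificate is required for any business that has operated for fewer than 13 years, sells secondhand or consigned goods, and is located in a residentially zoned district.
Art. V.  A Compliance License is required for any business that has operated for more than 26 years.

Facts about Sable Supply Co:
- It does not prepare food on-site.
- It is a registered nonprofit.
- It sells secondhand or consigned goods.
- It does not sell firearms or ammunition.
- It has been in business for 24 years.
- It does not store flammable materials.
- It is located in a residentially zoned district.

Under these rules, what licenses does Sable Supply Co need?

Art. I. is a registered nonprofit (not: is a sole proprietorship) → Compliance Authorization not required.
Art. II. is located in a residentially zoned district (not: is located in Zone B) → Standard Registration not required.
Art. III. is a registered nonprofit (not: is a worker-owned cooperative) → Cooperative Permit not required.
Art. IV. years in business 24 ≥ 13; sells secondhand or consigned goods; is located in a residentially zoned district → Regulatory Certificate not required.
Art. V. years in business 24 ≤ 26 → Compliance License not required.

None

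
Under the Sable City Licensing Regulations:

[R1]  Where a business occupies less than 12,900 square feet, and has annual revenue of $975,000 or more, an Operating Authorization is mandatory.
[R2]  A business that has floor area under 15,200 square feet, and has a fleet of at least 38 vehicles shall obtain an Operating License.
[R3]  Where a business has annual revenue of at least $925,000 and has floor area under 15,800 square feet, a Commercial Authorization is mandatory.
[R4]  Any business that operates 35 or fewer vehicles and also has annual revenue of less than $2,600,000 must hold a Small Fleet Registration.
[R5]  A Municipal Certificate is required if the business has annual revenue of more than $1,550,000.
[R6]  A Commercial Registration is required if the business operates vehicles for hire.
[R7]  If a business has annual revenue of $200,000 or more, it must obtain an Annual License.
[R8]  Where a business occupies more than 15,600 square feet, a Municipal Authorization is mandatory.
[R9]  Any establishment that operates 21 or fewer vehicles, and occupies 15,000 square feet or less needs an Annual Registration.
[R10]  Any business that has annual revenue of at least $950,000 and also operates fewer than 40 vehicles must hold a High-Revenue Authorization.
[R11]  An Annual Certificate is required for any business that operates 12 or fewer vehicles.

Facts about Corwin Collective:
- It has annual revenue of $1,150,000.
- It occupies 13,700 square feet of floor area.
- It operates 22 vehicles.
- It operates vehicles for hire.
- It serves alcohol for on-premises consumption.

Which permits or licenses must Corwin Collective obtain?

[R1] floor area 13,700 square feet ≥ 12,900 square feet; revenue $1,150,000 ≥ $975,000 → Operating Authorization not required.
[R2] floor area 13,700 square feet < 15,200 square feet; vehicles 22 < 38 → Operating License not required.
[R3] revenue $1,150,000 ≥ $925,000; floor area 13,700 square feet < 15,800 square feet → Commercial Authorization required.
[R4] vehicles 22 ≤ 35; revenue $1,150,000 < $2,600,000 → Small Fleet Registration required.
[R5] revenue $1,150,000 ≤ $1,550,000 → Municipal Certificate not required.
[R6] operates vehicles for hire → Commercial Registration required.
[R7] revenue $1,150,000 ≥ $200,000 → Annual License required.
[R8] floor area 13,700 square feet ≤ 15,600 square feet → Municipal Authorization not required.
[R9] vehicles 22 > 21; floor area 13,700 square feet ≤ 15,000 square feet → Annual Registration not required.
[R10] revenue $1,150,000 ≥ $950,000; vehicles 22 < 40 → High-Revenue Authorization required.
[R11] vehicles 22 > 12 → Annual Certificate not required.

Annual License, Commercial Authorization, Commercial Registration, High-Revenue Authorization, Small Fleet Registration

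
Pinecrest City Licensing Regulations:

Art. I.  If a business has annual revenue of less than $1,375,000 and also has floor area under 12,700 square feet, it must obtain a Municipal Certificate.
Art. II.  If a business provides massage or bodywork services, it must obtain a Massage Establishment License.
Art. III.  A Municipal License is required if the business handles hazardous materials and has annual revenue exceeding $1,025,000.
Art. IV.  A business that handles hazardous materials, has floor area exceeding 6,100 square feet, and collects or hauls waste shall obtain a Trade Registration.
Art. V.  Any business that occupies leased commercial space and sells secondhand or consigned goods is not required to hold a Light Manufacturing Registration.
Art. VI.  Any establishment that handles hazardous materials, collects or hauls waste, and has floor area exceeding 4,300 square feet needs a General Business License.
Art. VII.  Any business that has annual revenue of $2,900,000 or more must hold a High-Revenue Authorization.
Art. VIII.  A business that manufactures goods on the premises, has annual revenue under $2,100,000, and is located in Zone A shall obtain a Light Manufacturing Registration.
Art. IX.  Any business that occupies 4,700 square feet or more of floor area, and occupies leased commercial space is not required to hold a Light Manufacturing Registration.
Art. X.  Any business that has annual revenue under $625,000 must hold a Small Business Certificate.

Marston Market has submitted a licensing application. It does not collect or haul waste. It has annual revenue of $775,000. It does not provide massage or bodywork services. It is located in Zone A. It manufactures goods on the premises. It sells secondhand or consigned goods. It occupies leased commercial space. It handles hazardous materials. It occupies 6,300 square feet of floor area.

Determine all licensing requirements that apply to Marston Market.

Art. I. revenue $775,000 < $1,375,000; floor area 6,300 square feet < 12,700 square feet → Municipal Certificate required.
Art. II. does not provide massage or bodywork services → Massage Establishment License not required.
Art. III. handles hazardous materials; revenue $775,000 ≤ $1,025,000 → Municipal License not required.
Art. IV. handles hazardous materials; floor area 6,300 square feet > 6,100 square feet; does not collect or haul waste → Trade Registration not required.
Art. V. occupies leased commercial space; sells secondhand or consigned goods → exempt from Light Manufacturing Registration.
Art. VI. handles hazardous materials; does not collect or haul waste; floor area 6,300 square feet > 4,300 square feet → General Business License not required.
Art. VII. revenue $775,000 < $2,900,000 → High-Revenue Authorization not required.
Art. VIII. manufactures goods on the premises; revenue $775,000 < $2,100,000; is located in Zone A → Light Manufacturing Registration required.
Art. IX. floor area 6,300 square feet ≥ 4,700 square feet; occupies leased commercial space → exempt from Light Manufacturing Registration.
Art. X. revenue $775,000 ≥ $625,000 → Small Business Certificate not required.

Municipal Certificate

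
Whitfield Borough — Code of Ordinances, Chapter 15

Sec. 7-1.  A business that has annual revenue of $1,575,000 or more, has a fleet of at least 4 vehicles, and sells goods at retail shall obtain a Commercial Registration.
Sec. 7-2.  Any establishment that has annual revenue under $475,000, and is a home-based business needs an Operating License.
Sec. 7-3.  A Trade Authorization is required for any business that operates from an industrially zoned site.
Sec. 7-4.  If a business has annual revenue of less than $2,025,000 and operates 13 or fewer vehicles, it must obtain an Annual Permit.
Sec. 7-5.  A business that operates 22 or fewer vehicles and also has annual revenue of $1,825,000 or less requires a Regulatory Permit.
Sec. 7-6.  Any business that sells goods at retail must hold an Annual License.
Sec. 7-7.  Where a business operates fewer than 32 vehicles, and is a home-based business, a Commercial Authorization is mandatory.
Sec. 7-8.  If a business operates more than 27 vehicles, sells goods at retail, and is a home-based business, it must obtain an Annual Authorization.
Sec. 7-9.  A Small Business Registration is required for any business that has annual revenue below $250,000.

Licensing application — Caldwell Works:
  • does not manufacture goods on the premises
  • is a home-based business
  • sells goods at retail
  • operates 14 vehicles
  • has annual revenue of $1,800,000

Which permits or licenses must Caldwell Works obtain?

Annual License, Commercial Authorization, Commercial Registration, Regulatory Permit

Sec. 7-1. revenue $1,800,000 ≥ $1,575,000; vehicles 14 ≥ 4; sells goods at retail → Commercial Registration required.
Sec. 7-2. revenue $1,800,000 ≥ $475,000; is a home-based business → Operating License not required.
Sec. 7-3. is a home-based business (not: operates from an industrially zoned site) → Trade Authorization not required.
Sec. 7-4. revenue $1,800,000 < $2,025,000; vehicles 14 > 13 → Annual Permit not required.
Sec. 7-5. vehicles 14 ≤ 22; revenue $1,800,000 ≤ $1,825,000 → Regulatory Permit required.
Sec. 7-6. sells goods at retail → Annual License required.
Sec. 7-7. vehicles 14 < 32; is a home-based business → Commercial Authorization required.
Sec. 7-8. vehicles 14 ≤ 27; sells goods at retail; is a home-based business → Annual Authorization not required.
Sec. 7-9. revenue $1,800,000 ≥ $250,000 → Small Business Registration not required.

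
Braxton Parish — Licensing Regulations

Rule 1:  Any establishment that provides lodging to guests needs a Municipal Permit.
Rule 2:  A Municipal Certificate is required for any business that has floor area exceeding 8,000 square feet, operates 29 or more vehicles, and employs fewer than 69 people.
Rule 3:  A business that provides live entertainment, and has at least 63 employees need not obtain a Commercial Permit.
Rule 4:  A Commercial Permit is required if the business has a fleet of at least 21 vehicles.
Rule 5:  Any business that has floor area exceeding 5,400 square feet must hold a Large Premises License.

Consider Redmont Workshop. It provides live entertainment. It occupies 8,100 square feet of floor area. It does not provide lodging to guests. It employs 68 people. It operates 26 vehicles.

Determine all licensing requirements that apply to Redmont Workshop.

Rule 1: does not provide lodging to guests → Municipal Permit not required.
Rule 2: floor area 8,100 square feet > 8,000 square feet; vehicles 26 < 29; employees 68 < 69 → Municipal Certificate not required.
Rule 3: provides live entertainment; employees 68 ≥ 63 → exempt from Commercial Permit.
Rule 4: vehicles 26 ≥ 21 → Commercial Permit required.
Rule 5: floor area 8,100 square feet > 5,400 square feet → Large Premises License required.

Large Premises License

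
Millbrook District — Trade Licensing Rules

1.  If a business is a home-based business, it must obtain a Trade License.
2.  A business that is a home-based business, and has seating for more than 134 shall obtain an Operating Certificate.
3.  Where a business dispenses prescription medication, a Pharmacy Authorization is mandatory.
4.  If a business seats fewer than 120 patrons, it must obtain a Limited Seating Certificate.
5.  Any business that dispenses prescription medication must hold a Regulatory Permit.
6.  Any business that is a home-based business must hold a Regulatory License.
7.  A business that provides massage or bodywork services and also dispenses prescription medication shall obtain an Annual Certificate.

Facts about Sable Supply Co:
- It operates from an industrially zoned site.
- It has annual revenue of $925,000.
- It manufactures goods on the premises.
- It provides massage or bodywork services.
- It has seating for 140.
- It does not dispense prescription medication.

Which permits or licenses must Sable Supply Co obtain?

1. operates from an industrially zoned site (not: is a home-based business) → Trade License not required.
2. operates from an industrially zoned site (not: is a home-based business); seating 140 > 134 → Operating Certificate not required.
3. does not dispense prescription medication → Pharmacy Authorization not required.
4. seating 140 ≥ 120 → Limited Seating Certificate not required.
5. does not dispense prescription medication → Regulatory Permit not required.
6. operates from an industrially zoned site (not: is a home-based business) → Regulatory License not required.
7. provides massage or bodywork services; does not dispense prescription medication → Annual Certificate not required.

None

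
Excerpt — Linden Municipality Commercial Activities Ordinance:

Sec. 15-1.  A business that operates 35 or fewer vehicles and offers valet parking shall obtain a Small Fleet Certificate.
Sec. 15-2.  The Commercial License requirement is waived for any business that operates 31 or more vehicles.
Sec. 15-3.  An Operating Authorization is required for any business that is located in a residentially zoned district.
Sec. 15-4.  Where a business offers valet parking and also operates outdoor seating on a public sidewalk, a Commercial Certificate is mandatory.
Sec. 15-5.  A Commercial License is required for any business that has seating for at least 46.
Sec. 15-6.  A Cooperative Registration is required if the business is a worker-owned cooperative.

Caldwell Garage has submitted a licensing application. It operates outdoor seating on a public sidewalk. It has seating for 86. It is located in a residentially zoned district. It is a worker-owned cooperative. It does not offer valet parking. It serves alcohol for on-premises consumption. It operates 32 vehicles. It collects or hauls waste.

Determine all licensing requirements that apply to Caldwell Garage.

Sec. 15-1. vehicles 32 ≤ 35; does not offer valet parking → Small Fleet Certificate not required.
Sec. 15-2. vehicles 32 ≥ 31 → exempt from Commercial License.
Sec. 15-3. is located in a residentially zoned district → Operating Authorization required.
Sec. 15-4. does not offer valet parking; operates outdoor seating on a public sidewalk → Commercial Certificate not required.
Sec. 15-5. seating 86 ≥ 46 → Commercial License required.
Sec. 15-6. is a worker-owned cooperative → Cooperative Registration required.

Cooperative Registration, Operating Authorization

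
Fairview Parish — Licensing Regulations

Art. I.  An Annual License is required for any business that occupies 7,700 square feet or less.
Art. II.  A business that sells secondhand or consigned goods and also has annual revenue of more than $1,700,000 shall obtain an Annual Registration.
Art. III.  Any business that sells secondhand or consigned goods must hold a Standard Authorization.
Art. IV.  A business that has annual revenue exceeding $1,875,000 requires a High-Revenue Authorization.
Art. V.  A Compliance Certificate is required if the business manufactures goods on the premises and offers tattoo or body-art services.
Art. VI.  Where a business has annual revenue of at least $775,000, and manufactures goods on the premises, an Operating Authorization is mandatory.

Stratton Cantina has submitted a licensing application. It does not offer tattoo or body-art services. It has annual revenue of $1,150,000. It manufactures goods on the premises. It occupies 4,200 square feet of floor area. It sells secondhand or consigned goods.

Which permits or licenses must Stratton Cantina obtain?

Art. I. floor area 4,200 square feet ≤ 7,700 square feet → Annual License required.
Art. II. sells secondhand or consigned goods; revenue $1,150,000 ≤ $1,700,000 → Annual Registration not required.
Art. III. sells secondhand or consigned goods → Standard Authorization required.
Art. IV. revenue $1,150,000 ≤ $1,875,000 → High-Revenue Authorization not required.
Art. V. manufactures goods on the premises; does not offer tattoo or body-art services → Compliance Certificate not required.
Art. VI. revenue $1,150,000 ≥ $775,000; manufactures goods on the premises → Operating Authorization required.

Annual License, Operating Authorization, Standard Authorization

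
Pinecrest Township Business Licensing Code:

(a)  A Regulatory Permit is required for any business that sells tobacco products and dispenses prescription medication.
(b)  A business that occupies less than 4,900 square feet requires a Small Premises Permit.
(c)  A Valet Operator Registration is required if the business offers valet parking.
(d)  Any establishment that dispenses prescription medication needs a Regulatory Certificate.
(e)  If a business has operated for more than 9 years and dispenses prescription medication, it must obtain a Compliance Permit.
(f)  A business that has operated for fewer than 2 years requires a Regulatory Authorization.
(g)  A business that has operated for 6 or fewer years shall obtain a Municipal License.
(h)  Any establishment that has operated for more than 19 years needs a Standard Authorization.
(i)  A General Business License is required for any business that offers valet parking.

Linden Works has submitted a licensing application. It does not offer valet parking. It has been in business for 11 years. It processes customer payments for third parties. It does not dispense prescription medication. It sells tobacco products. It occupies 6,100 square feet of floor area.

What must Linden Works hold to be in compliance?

(a) sells tobacco products; does not dispense prescription medication → Regulatory Permit not required.
(b) floor area 6,100 square feet ≥ 4,900 square feet → Small Premises Permit not required.
(c) does not offer valet parking → Valet Operator Registration not required.
(d) does not dispense prescription medication → Regulatory Certificate not required.
(e) years in business 11 > 9; does not dispense prescription medication → Compliance Permit not required.
(f) years in business 11 ≥ 2 → Regulatory Authorization not required.
(g) years in business 11 > 6 → Municipal License not required.
(h) years in business 11 ≤ 19 → Standard Authorization not required.
(i) does not offer valet parking → General Business License not required.

None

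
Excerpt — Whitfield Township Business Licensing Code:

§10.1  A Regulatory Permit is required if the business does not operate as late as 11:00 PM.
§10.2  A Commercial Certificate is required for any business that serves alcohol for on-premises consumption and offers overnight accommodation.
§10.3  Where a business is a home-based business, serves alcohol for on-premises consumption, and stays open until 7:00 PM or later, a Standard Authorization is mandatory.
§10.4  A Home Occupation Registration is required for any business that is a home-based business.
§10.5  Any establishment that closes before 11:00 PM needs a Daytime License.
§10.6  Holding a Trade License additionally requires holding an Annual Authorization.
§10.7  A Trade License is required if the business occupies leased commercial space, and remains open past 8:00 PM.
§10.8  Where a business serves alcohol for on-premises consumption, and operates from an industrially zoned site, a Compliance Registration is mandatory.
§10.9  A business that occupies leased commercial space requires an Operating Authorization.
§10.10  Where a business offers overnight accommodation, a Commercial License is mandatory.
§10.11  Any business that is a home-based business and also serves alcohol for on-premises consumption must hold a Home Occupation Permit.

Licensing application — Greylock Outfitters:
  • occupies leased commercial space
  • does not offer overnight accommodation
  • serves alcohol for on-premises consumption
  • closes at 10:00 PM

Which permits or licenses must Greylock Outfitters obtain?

Annual Authorization, Daytime License, Operating Authorization, Regulatory Permit, Trade License

§10.1 closes 10:00 PM, at/before 11:00 PM → Regulatory Permit required.
§10.2 serves alcohol for on-premises consumption; does not offer overnight accommodation → Commercial Certificate not required.
§10.3 occupies leased commercial space (not: is a home-based business); serves alcohol for on-premises consumption; closes 10:00 PM, after 7:00 PM → Standard Authorization not required.
§10.4 occupies leased commercial space (not: is a home-based business) → Home Occupation Registration not required.
§10.5 closes 10:00 PM, at/before 11:00 PM → Daytime License required.
§10.6 Trade License is required → Annual Authorization also required.
§10.7 occupies leased commercial space; closes 10:00 PM, after 8:00 PM → Trade License required.
§10.8 serves alcohol for on-premises consumption; occupies leased commercial space (not: operates from an industrially zoned site) → Compliance Registration not required.
§10.9 occupies leased commercial space → Operating Authorization required.
§10.10 does not offer overnight accommodation → Commercial License not required.
§10.11 occupies leased commercial space (not: is a home-based business); serves alcohol for on-premises consumption → Home Occupation Permit not required.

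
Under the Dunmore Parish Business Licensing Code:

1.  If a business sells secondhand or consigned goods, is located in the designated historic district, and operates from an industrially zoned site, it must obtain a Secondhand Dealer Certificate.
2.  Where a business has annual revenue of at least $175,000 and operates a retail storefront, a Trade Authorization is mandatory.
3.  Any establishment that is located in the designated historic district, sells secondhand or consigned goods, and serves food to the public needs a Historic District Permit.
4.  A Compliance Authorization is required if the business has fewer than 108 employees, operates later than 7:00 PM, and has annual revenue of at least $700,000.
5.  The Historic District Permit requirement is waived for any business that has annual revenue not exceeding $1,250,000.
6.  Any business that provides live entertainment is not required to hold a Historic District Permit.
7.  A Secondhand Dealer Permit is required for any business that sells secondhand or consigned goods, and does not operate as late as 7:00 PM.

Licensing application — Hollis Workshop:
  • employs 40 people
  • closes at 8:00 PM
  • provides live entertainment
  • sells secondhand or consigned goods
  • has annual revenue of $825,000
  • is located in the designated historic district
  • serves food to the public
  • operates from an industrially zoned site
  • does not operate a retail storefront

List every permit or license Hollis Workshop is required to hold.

1. sells secondhand or consigned goods; is located in the designated historic district; operates from an industrially zoned site → Secondhand Dealer Certificate required.
2. revenue $825,000 ≥ $175,000; does not operate a retail storefront → Trade Authorization not required.
3. is located in the designated historic district; sells secondhand or consigned goods; serves food to the public → Historic District Permit required.
4. employees 40 < 108; closes 8:00 PM, after 7:00 PM; revenue $825,000 ≥ $700,000 → Compliance Authorization required.
5. revenue $825,000 ≤ $1,250,000 → exempt from Historic District Permit.
6. provides live entertainment → exempt from Historic District Permit.
7. sells secondhand or consigned goods; closes 8:00 PM, after 7:00 PM → Secondhand Dealer Permit not required.

Compliance Authorization, Secondhand Dealer Certificate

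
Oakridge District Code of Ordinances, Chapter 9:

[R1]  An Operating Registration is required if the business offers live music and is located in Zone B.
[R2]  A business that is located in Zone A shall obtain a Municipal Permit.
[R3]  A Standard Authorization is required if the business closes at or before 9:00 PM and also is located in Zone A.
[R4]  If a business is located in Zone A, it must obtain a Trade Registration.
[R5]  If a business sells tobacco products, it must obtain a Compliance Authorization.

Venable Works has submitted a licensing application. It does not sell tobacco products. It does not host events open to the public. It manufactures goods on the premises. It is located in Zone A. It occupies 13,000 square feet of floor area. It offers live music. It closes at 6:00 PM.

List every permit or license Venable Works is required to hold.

Municipal Permit, Standard Authorization, Trade Registration

[R1] offers live music; is located in Zone A (not: is located in Zone B) → Operating Registration not required.
[R2] is located in Zone A → Municipal Permit required.
[R3] closes 6:00 PM, at/before 9:00 PM; is located in Zone A → Standard Authorization required.
[R4] is located in Zone A → Trade Registration required.
[R5] does not sell tobacco products → Compliance Authorization not required.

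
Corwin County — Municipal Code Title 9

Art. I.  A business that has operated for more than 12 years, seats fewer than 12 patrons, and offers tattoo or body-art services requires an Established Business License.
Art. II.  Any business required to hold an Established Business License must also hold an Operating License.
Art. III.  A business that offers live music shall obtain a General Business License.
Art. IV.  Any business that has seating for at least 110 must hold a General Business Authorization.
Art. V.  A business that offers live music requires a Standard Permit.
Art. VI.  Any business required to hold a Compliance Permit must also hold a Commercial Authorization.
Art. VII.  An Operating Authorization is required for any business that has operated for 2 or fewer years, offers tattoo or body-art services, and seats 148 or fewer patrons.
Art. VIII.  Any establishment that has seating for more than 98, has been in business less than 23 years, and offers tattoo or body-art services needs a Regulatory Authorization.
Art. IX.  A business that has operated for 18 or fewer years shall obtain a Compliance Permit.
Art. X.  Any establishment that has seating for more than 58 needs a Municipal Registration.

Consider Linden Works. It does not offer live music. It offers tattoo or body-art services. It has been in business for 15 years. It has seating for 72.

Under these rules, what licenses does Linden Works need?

Art. I. years in business 15 > 12; seating 72 ≥ 12; offers tattoo or body-art services → Established Business License not required.
Art. II. Established Business License is not required → no effect.
Art. III. does not offer live music → General Business License not required.
Art. IV. seating 72 < 110 → General Business Authorization not required.
Art. V. does not offer live music → Standard Permit not required.
Art. VI. Compliance Permit is required → Commercial Authorization also required.
Art. VII. years in business 15 > 2; offers tattoo or body-art services; seating 72 ≤ 148 → Operating Authorization not required.
Art. VIII. seating 72 ≤ 98; years in business 15 < 23; offers tattoo or body-art services → Regulatory Authorization not required.
Art. IX. years in business 15 ≤ 18 → Compliance Permit required.
Art. X. seating 72 > 58 → Municipal Registration required.

Commercial Authorization, Compliance Permit, Municipal Registration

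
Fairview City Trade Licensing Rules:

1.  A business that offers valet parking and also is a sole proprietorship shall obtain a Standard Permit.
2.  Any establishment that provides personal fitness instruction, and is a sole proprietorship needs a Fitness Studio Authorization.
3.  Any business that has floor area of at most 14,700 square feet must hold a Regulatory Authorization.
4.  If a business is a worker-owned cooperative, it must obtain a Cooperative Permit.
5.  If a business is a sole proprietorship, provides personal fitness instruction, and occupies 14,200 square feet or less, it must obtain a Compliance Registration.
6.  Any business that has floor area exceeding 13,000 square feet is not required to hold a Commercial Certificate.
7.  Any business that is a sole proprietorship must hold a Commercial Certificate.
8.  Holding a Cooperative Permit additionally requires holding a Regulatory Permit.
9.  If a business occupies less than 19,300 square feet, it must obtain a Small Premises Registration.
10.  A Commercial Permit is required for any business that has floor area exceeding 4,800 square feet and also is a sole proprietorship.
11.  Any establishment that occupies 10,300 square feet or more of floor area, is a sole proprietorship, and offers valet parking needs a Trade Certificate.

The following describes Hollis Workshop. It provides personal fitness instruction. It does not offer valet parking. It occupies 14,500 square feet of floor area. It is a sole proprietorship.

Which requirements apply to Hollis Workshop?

1. does not offer valet parking; is a sole proprietorship → Standard Permit not required.
2. provides personal fitness instruction; is a sole proprietorship → Fitness Studio Authorization required.
3. floor area 14,500 square feet ≤ 14,700 square feet → Regulatory Authorization required.
4. is a sole proprietorship (not: is a worker-owned cooperative) → Cooperative Permit not required.
5. is a sole proprietorship; provides personal fitness instruction; floor area 14,500 square feet > 14,200 square feet → Compliance Registration not required.
6. floor area 14,500 square feet > 13,000 square feet → exempt from Commercial Certificate.
7. is a sole proprietorship → Commercial Certificate required.
8. Cooperative Permit is not required → no effect.
9. floor area 14,500 square feet < 19,300 square feet → Small Premises Registration required.
10. floor area 14,500 square feet > 4,800 square feet; is a sole proprietorship → Commercial Permit required.
11. floor area 14,500 square feet ≥ 10,300 square feet; is a sole proprietorship; does not offer valet parking → Trade Certificate not required.

Commercial Permit, Fitness Studio Authorization, Regulatory Authorization, Small Premises Registration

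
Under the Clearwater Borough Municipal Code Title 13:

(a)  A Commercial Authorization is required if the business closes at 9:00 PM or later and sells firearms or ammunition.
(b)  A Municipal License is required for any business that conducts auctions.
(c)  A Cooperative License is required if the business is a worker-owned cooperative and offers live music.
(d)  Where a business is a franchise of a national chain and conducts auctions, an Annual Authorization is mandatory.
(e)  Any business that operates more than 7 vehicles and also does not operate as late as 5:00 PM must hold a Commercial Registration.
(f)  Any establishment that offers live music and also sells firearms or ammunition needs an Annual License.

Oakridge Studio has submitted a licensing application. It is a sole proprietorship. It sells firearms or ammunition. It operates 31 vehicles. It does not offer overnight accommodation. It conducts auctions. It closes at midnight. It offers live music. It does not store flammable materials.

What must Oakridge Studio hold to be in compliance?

(a) closes midnight, after 9:00 PM; sells firearms or ammunition → Commercial Authorization required.
(b) conducts auctions → Municipal License required.
(c) is a sole proprietorship (not: is a worker-owned cooperative); offers live music → Cooperative License not required.
(d) is a sole proprietorship (not: is a franchise of a national chain); conducts auctions → Annual Authorization not required.
(e) vehicles 31 > 7; closes midnight, after 5:00 PM → Commercial Registration not required.
(f) offers live music; sells firearms or ammunition → Annual License required.

Annual License, Commercial Authorization, Municipal License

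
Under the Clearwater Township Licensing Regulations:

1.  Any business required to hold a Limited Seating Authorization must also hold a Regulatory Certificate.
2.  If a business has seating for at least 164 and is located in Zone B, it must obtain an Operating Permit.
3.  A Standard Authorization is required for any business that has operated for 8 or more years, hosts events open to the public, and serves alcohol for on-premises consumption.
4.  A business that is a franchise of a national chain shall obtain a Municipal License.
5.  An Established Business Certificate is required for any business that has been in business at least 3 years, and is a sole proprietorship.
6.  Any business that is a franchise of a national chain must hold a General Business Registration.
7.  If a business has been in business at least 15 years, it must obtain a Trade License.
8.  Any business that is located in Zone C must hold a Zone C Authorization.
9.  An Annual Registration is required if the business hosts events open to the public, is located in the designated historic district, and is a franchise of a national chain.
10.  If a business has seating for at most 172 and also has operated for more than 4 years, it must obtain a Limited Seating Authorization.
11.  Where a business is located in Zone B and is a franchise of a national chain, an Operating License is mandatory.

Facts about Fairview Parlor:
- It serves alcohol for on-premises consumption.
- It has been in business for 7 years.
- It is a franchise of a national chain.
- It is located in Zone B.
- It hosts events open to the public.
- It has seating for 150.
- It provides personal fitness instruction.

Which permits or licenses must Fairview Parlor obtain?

General Business Registration, Limited Seating Authorization, Municipal License, Operating License, Regulatory Certificate

1. Limited Seating Authorization is required → Regulatory Certificate also required.
2. seating 150 < 164; is located in Zone B → Operating Permit not required.
3. years in business 7 < 8; hosts events open to the public; serves alcohol for on-premises consumption → Standard Authorization not required.
4. is a franchise of a national chain → Municipal License required.
5. years in business 7 ≥ 3; is a franchise of a national chain (not: is a sole proprietorship) → Established Business Certificate not required.
6. is a franchise of a national chain → General Business Registration required.
7. years in business 7 < 15 → Trade License not required.
8. is located in Zone B (not: is located in Zone C) → Zone C Authorization not required.
9. hosts events open to the public; is located in Zone B (not: is located in the designated historic district); is a franchise of a national chain → Annual Registration not required.
10. seating 150 ≤ 172; years in business 7 > 4 → Limited Seating Authorization required.
11. is located in Zone B; is a franchise of a national chain → Operating License required.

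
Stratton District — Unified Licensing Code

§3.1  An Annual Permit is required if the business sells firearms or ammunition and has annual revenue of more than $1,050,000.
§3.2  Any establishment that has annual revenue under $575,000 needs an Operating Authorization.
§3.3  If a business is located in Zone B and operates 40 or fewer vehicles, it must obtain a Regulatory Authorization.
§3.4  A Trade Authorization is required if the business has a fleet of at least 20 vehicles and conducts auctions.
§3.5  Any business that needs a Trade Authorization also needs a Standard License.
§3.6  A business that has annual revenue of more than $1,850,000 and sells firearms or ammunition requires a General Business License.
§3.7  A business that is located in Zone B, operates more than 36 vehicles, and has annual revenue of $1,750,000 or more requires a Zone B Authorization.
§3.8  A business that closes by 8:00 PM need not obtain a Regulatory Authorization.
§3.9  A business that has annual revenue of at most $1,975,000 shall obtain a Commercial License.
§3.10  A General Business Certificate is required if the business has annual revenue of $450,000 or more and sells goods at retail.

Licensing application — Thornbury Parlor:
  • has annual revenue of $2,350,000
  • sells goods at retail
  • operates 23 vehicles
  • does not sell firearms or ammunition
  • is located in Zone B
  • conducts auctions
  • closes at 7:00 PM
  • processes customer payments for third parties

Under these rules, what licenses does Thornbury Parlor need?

General Business Certificate, Standard License, Trade Authorization

§3.1 does not sell firearms or ammunition; revenue $2,350,000 > $1,050,000 → Annual Permit not required.
§3.2 revenue $2,350,000 ≥ $575,000 → Operating Authorization not required.
§3.3 is located in Zone B; vehicles 23 ≤ 40 → Regulatory Authorization required.
§3.4 vehicles 23 ≥ 20; conducts auctions → Trade Authorization required.
§3.5 Trade Authorization is required → Standard License also required.
§3.6 revenue $2,350,000 > $1,850,000; does not sell firearms or ammunition → General Business License not required.
§3.7 is located in Zone B; vehicles 23 ≤ 36; revenue $2,350,000 ≥ $1,750,000 → Zone B Authorization not required.
§3.8 closes 7:00 PM, at/before 8:00 PM → exempt from Regulatory Authorization.
§3.9 revenue $2,350,000 > $1,975,000 → Commercial License not required.
§3.10 revenue $2,350,000 ≥ $450,000; sells goods at retail → General Business Certificate required.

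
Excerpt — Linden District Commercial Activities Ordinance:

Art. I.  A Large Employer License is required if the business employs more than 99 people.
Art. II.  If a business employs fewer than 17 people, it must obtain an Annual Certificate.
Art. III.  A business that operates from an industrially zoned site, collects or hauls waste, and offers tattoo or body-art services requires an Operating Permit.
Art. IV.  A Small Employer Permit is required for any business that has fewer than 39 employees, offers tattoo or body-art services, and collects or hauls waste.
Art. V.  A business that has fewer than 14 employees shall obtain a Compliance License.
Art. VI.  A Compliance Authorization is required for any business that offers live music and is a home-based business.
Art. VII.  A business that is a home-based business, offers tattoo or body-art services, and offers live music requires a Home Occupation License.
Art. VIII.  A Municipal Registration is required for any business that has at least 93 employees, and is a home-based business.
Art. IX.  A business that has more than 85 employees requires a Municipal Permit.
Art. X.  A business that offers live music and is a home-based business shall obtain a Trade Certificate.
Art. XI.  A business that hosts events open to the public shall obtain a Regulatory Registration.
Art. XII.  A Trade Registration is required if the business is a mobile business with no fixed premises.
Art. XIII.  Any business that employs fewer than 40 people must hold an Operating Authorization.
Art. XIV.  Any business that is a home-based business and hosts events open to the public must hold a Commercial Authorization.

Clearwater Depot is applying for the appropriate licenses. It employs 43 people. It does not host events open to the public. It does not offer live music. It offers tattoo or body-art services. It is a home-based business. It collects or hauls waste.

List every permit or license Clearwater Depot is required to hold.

Art. I. employees 43 ≤ 99 → Large Employer License not required.
Art. II. employees 43 ≥ 17 → Annual Certificate not required.
Art. III. is a home-based business (not: operates from an industrially zoned site); collects or hauls waste; offers tattoo or body-art services → Operating Permit not required.
Art. IV. employees 43 ≥ 39; offers tattoo or body-art services; collects or hauls waste → Small Employer Permit not required.
Art. V. employees 43 ≥ 14 → Compliance License not required.
Art. VI. does not offer live music; is a home-based business → Compliance Authorization not required.
Art. VII. is a home-based business; offers tattoo or body-art services; does not offer live music → Home Occupation License not required.
Art. VIII. employees 43 < 93; is a home-based business → Municipal Registration not required.
Art. IX. employees 43 ≤ 85 → Municipal Permit not required.
Art. X. does not offer live music; is a home-based business → Trade Certificate not required.
Art. XI. does not host events open to the public → Regulatory Registration not required.
Art. XII. is a home-based business (not: is a mobile business with no fixed premises) → Trade Registration not required.
Art. XIII. employees 43 ≥ 40 → Operating Authorization not required.
Art. XIV. is a home-based business; does not host events open to the public → Commercial Authorization not required.

None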